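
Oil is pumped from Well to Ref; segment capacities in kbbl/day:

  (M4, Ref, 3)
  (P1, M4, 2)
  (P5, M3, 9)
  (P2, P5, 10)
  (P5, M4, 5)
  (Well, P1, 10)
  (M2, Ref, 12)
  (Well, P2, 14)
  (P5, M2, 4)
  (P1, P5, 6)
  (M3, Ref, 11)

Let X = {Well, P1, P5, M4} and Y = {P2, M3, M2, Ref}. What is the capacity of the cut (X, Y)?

Edges leaving {Well, P1, P5, M4}: Well→P2 (14), P5→M3 (9), P5→M2 (4), M4→Ref (3).
Cut capacity = 14 + 9 + 4 + 3 = 30.

30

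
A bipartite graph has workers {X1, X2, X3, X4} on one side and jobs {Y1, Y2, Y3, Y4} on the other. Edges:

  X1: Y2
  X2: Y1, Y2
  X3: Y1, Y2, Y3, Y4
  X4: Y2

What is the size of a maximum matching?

3

Unit-capacity flow: source→left, listed edges, right→sink; max matching = max flow.
Augmenting path X1→Y2 (+1); matched 1.
Augmenting path X2→Y1 (+1); matched 2.
Augmenting path X3→Y3 (+1); matched 3.
No augmenting path remains; maximum matching = 3.
König certificate: {X2, X3, Y2} is a vertex cover of size 3 (every listed pair touches it), so no matching can be larger.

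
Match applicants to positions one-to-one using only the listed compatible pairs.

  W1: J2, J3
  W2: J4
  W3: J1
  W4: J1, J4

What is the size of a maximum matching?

Unit-capacity flow: source→left, listed edges, right→sink; max matching = max flow.
Augmenting path W1→J2 (+1); matched 1.
Augmenting path W2→J4 (+1); matched 2.
Augmenting path W3→J1 (+1); matched 3.
No augmenting path remains; maximum matching = 3.
König certificate: {W1, J1, J4} is a vertex cover of size 3 (every listed pair touches it), so no matching can be larger.

3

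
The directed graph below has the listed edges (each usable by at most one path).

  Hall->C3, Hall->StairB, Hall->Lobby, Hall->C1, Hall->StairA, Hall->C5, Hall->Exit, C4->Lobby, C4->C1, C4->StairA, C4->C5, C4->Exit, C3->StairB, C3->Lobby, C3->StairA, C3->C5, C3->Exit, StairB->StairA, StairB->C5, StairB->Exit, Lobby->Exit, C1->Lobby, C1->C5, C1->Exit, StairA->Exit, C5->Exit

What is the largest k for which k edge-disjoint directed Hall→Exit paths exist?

7

Assign every edge capacity 1; by Menger, the answer equals the max flow.
Path Hall→Exit (+1); total 1.
Path Hall→C3→Exit (+1); total 2.
Path Hall→StairB→Exit (+1); total 3.
Path Hall→Lobby→Exit (+1); total 4.
Path Hall→C1→Exit (+1); total 5.
Path Hall→StairA→Exit (+1); total 6.
Path Hall→C5→Exit (+1); total 7.
No residual Hall→Exit path; max flow = 7.
Certifying cut of size 7: {Hall→C1, Hall→C3, Hall→C5, Hall→Exit, Hall→Lobby, Hall→StairA, Hall→StairB}.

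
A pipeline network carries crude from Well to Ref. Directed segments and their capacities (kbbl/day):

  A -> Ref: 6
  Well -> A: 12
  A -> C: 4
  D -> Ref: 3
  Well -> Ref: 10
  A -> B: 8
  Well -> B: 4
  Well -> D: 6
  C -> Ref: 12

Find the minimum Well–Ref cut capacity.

Augment Well→Ref: bottleneck 10, flow now 10.
Augment Well→A→Ref: bottleneck 6, flow now 16.
Augment Well→D→Ref: bottleneck 3, flow now 19.
Augment Well→A→C→Ref: bottleneck 4, flow now 23.
No augmenting path remains; maximum flow = 23.
By max-flow min-cut, the minimum cut capacity equals the max flow.
In the residual graph, reachable from Well: {Well, A, B, D}.
Min-cut edges: Well→Ref (10), A→C (4), A→Ref (6), D→Ref (3); capacity 10 + 4 + 6 + 3 = 23.

23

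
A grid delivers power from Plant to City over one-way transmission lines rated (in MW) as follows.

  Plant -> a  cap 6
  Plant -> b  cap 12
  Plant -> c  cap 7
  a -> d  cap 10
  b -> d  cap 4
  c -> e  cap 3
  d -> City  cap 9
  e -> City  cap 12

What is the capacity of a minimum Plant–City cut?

Augment Plant→a→d→City: bottleneck 6, flow now 6.
Augment Plant→b→d→City: bottleneck 3, flow now 9.
Augment Plant→c→e→City: bottleneck 3, flow now 12.
No augmenting path remains; maximum flow = 12.
By max-flow min-cut, the minimum cut capacity equals the max flow.
In the residual graph, reachable from Plant: {Plant, a, b, c, d}.
Min-cut edges: c→e (3), d→City (9); capacity 3 + 9 = 12.

12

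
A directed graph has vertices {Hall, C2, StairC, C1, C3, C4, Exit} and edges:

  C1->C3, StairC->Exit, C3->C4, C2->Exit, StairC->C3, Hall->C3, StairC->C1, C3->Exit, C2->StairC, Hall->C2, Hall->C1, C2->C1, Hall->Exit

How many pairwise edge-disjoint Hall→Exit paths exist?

Assign every edge capacity 1; by Menger, the answer equals the max flow.
Path Hall→Exit (+1); total 1.
Path Hall→C2→Exit (+1); total 2.
Path Hall→C3→Exit (+1); total 3.
No residual Hall→Exit path; max flow = 3.
Certifying cut of size 3: {C3→Exit, Hall→C2, Hall→Exit}.

3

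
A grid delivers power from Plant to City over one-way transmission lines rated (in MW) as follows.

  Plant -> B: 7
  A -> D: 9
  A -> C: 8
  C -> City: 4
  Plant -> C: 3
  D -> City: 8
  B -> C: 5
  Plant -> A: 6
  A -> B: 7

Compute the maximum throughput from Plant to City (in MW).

10

Augment Plant→C→City: bottleneck 3, flow now 3.
Augment Plant→A→C→City: bottleneck 1, flow now 4.
Augment Plant→A→D→City: bottleneck 5, flow now 9.
Augment Plant→B→C→A→D→City: bottleneck 1, flow now 10. (uses reverse residual edge)
No augmenting path remains; maximum flow = 10.
In the residual graph, reachable from Plant: {Plant, B, C}.
Min-cut edges: Plant→A (6), C→City (4); capacity 6 + 4 = 10.
This cut is saturated, so no flow can exceed 10.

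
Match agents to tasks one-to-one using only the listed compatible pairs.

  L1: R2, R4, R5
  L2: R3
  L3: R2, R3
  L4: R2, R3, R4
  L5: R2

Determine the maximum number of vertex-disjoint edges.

4

Unit-capacity flow: source→left, listed edges, right→sink; max matching = max flow.
Augmenting path L1→R2 (+1); matched 1.
Augmenting path L2→R3 (+1); matched 2.
Augmenting path L4→R4 (+1); matched 3.
Augmenting path L3→R2→L1→R5 (+1); matched 4.
No augmenting path remains; maximum matching = 4.
König certificate: {L1, L4, R2, R3} is a vertex cover of size 4 (every listed pair touches it), so no matching can be larger.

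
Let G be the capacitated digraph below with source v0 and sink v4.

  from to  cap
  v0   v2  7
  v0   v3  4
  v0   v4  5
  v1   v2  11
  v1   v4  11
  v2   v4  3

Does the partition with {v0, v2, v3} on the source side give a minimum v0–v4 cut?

Yes — it is a minimum cut (capacity 8).

Given cut capacity: 5 + 3 = 8.
Augment v0→v4: bottleneck 5, flow now 5.
Augment v0→v2→v4: bottleneck 3, flow now 8.
No augmenting path remains; maximum flow = 8.
Cut capacity 8 equals the max flow, so it is a minimum cut.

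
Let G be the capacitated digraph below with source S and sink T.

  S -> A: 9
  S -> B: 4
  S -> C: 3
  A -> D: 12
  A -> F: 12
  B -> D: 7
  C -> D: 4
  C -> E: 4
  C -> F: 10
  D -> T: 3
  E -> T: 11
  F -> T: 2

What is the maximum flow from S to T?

8

Augment S→A→D→T: bottleneck 3, flow now 3.
Augment S→A→F→T: bottleneck 2, flow now 5.
Augment S→C→E→T: bottleneck 3, flow now 8.
No augmenting path remains; maximum flow = 8.
In the residual graph, reachable from S: {S, A, B, D, F}.
Min-cut edges: S→C (3), D→T (3), F→T (2); capacity 3 + 3 + 2 = 8.
This cut is saturated, so no flow can exceed 8.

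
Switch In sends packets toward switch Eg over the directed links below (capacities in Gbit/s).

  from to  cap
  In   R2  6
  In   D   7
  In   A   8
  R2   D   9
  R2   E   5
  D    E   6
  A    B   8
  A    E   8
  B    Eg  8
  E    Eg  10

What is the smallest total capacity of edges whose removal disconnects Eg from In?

Augment In→R2→E→Eg: bottleneck 5, flow now 5.
Augment In→D→E→Eg: bottleneck 5, flow now 10.
Augment In→A→B→Eg: bottleneck 8, flow now 18.
No augmenting path remains; maximum flow = 18.
By max-flow min-cut, the minimum cut capacity equals the max flow.
In the residual graph, reachable from In: {In, R2, D, E}.
Min-cut edges: In→A (8), E→Eg (10); capacity 8 + 10 = 18.

18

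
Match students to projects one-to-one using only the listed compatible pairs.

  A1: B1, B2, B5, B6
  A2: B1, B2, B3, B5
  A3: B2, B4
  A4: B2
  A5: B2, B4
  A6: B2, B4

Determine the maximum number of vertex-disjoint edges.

Unit-capacity flow: source→left, listed edges, right→sink; max matching = max flow.
Augmenting path A1→B1 (+1); matched 1.
Augmenting path A2→B2 (+1); matched 2.
Augmenting path A3→B4 (+1); matched 3.
Augmenting path A4→B2→A2→B3 (+1); matched 4.
No augmenting path remains; maximum matching = 4.
König certificate: {A1, A2, B2, B4} is a vertex cover of size 4 (every listed pair touches it), so no matching can be larger.

4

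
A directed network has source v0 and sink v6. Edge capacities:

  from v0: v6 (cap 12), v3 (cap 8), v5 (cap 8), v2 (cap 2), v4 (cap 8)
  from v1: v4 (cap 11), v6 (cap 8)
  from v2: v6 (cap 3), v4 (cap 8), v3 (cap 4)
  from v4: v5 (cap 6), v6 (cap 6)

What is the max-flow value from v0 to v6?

Augment v0→v6: bottleneck 12, flow now 12.
Augment v0→v2→v6: bottleneck 2, flow now 14.
Augment v0→v4→v6: bottleneck 6, flow now 20.
No augmenting path remains; maximum flow = 20.
In the residual graph, reachable from v0: {v0, v3, v4, v5}.
Min-cut edges: v0→v2 (2), v0→v6 (12), v4→v6 (6); capacity 2 + 12 + 6 = 20.
This cut is saturated, so no flow can exceed 20.

20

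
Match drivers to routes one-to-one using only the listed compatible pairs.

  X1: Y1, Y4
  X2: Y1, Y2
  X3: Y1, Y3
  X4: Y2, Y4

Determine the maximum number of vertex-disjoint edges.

4

Unit-capacity flow: source→left, listed edges, right→sink; max matching = max flow.
Augmenting path X1→Y1 (+1); matched 1.
Augmenting path X2→Y2 (+1); matched 2.
Augmenting path X3→Y3 (+1); matched 3.
Augmenting path X4→Y4 (+1); matched 4.
No augmenting path remains; maximum matching = 4.
König certificate: {X1, X2, X3, X4} is a vertex cover of size 4 (every listed pair touches it), so no matching can be larger.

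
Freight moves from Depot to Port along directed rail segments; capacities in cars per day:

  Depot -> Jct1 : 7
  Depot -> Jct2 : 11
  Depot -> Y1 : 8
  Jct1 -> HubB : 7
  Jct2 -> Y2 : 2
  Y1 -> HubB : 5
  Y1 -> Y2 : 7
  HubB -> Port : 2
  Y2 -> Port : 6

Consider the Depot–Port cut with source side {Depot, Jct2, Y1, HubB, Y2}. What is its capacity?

Edges leaving {Depot, Jct2, Y1, HubB, Y2}: Depot→Jct1 (7), HubB→Port (2), Y2→Port (6).
Cut capacity = 7 + 2 + 6 = 15.

15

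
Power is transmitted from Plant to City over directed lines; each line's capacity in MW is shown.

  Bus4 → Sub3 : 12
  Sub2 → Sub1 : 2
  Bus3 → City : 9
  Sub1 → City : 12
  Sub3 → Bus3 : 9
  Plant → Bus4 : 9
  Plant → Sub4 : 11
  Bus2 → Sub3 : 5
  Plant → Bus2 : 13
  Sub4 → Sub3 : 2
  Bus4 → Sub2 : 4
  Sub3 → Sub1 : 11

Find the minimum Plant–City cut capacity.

Augment Plant→Bus2→Sub3→Bus3→City: bottleneck 5, flow now 5.
Augment Plant→Sub4→Sub3→Bus3→City: bottleneck 2, flow now 7.
Augment Plant→Bus4→Sub3→Bus3→City: bottleneck 2, flow now 9.
Augment Plant→Bus4→Sub3→Sub1→City: bottleneck 7, flow now 16.
No augmenting path remains; maximum flow = 16.
By max-flow min-cut, the minimum cut capacity equals the max flow.
In the residual graph, reachable from Plant: {Plant, Bus2, Sub4}.
Min-cut edges: Plant→Bus4 (9), Bus2→Sub3 (5), Sub4→Sub3 (2); capacity 9 + 5 + 2 = 16.

16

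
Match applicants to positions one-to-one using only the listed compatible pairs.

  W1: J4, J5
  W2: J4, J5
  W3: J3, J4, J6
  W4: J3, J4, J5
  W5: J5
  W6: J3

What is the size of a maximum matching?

Unit-capacity flow: source→left, listed edges, right→sink; max matching = max flow.
Augmenting path W1→J4 (+1); matched 1.
Augmenting path W2→J5 (+1); matched 2.
Augmenting path W3→J3 (+1); matched 3.
Augmenting path W4→J3→W3→J6 (+1); matched 4.
No augmenting path remains; maximum matching = 4.
König certificate: {W3, J3, J4, J5} is a vertex cover of size 4 (every listed pair touches it), so no matching can be larger.

4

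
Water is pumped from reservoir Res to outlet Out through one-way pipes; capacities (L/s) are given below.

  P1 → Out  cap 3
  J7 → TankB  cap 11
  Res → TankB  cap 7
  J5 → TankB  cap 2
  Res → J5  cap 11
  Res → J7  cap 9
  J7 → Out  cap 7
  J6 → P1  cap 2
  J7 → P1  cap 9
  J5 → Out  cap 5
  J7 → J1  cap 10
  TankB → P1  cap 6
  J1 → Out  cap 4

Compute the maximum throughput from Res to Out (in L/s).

17

Augment Res→J5→Out: bottleneck 5, flow now 5.
Augment Res→J7→Out: bottleneck 7, flow now 12.
Augment Res→J7→J1→Out: bottleneck 2, flow now 14.
Augment Res→TankB→P1→Out: bottleneck 3, flow now 17.
No augmenting path remains; maximum flow = 17.
In the residual graph, reachable from Res: {Res, J5, TankB, P1}.
Min-cut edges: Res→J7 (9), J5→Out (5), P1→Out (3); capacity 9 + 5 + 3 = 17.
This cut is saturated, so no flow can exceed 17.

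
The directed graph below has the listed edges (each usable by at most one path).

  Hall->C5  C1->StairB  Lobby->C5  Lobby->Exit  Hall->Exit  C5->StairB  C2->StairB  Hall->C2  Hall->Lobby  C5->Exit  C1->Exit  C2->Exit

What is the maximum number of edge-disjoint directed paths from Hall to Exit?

4

Assign every edge capacity 1; by Menger, the answer equals the max flow.
Path Hall→Exit (+1); total 1.
Path Hall→Lobby→Exit (+1); total 2.
Path Hall→C2→Exit (+1); total 3.
Path Hall→C5→Exit (+1); total 4.
No residual Hall→Exit path; max flow = 4.
Certifying cut of size 4: {Hall→C2, Hall→C5, Hall→Exit, Hall→Lobby}.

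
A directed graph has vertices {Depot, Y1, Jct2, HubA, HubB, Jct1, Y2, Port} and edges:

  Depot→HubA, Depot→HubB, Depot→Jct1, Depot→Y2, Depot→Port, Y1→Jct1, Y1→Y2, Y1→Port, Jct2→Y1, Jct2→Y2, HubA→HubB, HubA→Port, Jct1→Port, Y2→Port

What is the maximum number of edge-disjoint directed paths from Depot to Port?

4

Assign every edge capacity 1; by Menger, the answer equals the max flow.
Path Depot→Port (+1); total 1.
Path Depot→HubA→Port (+1); total 2.
Path Depot→Jct1→Port (+1); total 3.
Path Depot→Y2→Port (+1); total 4.
No residual Depot→Port path; max flow = 4.
Certifying cut of size 4: {Depot→HubA, Depot→Jct1, Depot→Port, Depot→Y2}.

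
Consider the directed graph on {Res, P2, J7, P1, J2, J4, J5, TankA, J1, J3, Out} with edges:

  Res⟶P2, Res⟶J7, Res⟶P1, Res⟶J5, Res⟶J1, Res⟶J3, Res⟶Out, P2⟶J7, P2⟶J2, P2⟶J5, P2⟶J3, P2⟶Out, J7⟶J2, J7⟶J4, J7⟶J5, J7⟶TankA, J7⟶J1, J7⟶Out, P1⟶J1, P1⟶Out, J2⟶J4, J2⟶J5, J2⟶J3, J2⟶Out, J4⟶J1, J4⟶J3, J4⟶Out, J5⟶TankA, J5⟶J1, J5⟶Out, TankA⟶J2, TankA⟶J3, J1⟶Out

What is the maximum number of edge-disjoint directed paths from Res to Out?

6

Assign every edge capacity 1; by Menger, the answer equals the max flow.
Path Res→Out (+1); total 1.
Path Res→P2→Out (+1); total 2.
Path Res→J7→Out (+1); total 3.
Path Res→P1→Out (+1); total 4.
Path Res→J5→Out (+1); total 5.
Path Res→J1→Out (+1); total 6.
No residual Res→Out path; max flow = 6.
Certifying cut of size 6: {Res→J1, Res→J5, Res→J7, Res→Out, Res→P1, Res→P2}.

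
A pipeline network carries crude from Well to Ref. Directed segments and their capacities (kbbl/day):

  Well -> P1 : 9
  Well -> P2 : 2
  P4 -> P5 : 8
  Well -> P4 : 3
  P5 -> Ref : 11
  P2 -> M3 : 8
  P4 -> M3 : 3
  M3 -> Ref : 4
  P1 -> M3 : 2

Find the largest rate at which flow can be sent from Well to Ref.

7

Augment Well→P1→M3→Ref: bottleneck 2, flow now 2.
Augment Well→P4→M3→Ref: bottleneck 2, flow now 4.
Augment Well→P4→P5→Ref: bottleneck 1, flow now 5.
Augment Well→P2→M3→P4→P5→Ref: bottleneck 2, flow now 7. (uses reverse residual edge)
No augmenting path remains; maximum flow = 7.
In the residual graph, reachable from Well: {Well, P1}.
Min-cut edges: Well→P4 (3), Well→P2 (2), P1→M3 (2); capacity 3 + 2 + 2 = 7.
This cut is saturated, so no flow can exceed 7.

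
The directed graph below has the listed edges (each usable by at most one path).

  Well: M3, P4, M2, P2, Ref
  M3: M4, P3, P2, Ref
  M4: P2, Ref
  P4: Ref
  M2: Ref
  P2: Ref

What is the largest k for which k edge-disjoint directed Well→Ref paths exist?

Assign every edge capacity 1; by Menger, the answer equals the max flow.
Path Well→Ref (+1); total 1.
Path Well→M3→Ref (+1); total 2.
Path Well→P4→Ref (+1); total 3.
Path Well→M2→Ref (+1); total 4.
Path Well→P2→Ref (+1); total 5.
No residual Well→Ref path; max flow = 5.
Certifying cut of size 5: {Well→M2, Well→M3, Well→P2, Well→P4, Well→Ref}.

5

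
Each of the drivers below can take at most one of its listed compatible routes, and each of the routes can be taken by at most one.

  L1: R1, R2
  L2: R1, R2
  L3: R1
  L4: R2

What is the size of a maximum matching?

2

Unit-capacity flow: source→left, listed edges, right→sink; max matching = max flow.
Augmenting path L1→R1 (+1); matched 1.
Augmenting path L2→R2 (+1); matched 2.
No augmenting path remains; maximum matching = 2.
König certificate: {R1, R2} is a vertex cover of size 2 (every listed pair touches it), so no matching can be larger.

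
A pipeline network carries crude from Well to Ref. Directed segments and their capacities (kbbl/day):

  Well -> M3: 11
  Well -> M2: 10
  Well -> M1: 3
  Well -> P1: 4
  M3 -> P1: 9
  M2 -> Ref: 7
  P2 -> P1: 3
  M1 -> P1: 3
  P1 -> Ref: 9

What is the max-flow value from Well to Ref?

16

Augment Well→M2→Ref: bottleneck 7, flow now 7.
Augment Well→P1→Ref: bottleneck 4, flow now 11.
Augment Well→M3→P1→Ref: bottleneck 5, flow now 16.
No augmenting path remains; maximum flow = 16.
In the residual graph, reachable from Well: {Well, M3, M2, M1, P1}.
Min-cut edges: M2→Ref (7), P1→Ref (9); capacity 7 + 9 = 16.
This cut is saturated, so no flow can exceed 16.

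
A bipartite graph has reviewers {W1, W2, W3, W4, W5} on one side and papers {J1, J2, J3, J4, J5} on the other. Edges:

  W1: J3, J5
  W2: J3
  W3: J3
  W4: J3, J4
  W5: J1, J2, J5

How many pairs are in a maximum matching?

Unit-capacity flow: source→left, listed edges, right→sink; max matching = max flow.
Augmenting path W1→J3 (+1); matched 1.
Augmenting path W4→J4 (+1); matched 2.
Augmenting path W5→J1 (+1); matched 3.
Augmenting path W2→J3→W1→J5 (+1); matched 4.
No augmenting path remains; maximum matching = 4.
König certificate: {W1, W4, W5, J3} is a vertex cover of size 4 (every listed pair touches it), so no matching can be larger.

4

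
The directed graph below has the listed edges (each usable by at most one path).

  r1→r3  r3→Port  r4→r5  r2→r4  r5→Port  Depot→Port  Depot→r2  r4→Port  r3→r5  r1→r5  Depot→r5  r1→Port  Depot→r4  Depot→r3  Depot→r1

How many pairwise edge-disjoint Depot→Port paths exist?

5

Assign every edge capacity 1; by Menger, the answer equals the max flow.
Path Depot→Port (+1); total 1.
Path Depot→r1→Port (+1); total 2.
Path Depot→r3→Port (+1); total 3.
Path Depot→r4→Port (+1); total 4.
Path Depot→r5→Port (+1); total 5.
No residual Depot→Port path; max flow = 5.
Certifying cut of size 5: {Depot→Port, Depot→r1, Depot→r3, r4→Port, r5→Port}.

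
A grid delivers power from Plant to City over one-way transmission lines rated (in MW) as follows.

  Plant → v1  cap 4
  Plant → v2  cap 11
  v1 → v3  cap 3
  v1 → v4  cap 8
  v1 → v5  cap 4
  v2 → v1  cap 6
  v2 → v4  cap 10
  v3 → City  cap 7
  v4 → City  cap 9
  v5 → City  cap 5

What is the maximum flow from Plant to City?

Augment Plant→v1→v3→City: bottleneck 3, flow now 3.
Augment Plant→v1→v4→City: bottleneck 1, flow now 4.
Augment Plant→v2→v4→City: bottleneck 8, flow now 12.
Augment Plant→v2→v1→v5→City: bottleneck 3, flow now 15.
No augmenting path remains; maximum flow = 15.
In the residual graph, reachable from Plant: {Plant}.
Min-cut edges: Plant→v1 (4), Plant→v2 (11); capacity 4 + 11 = 15.
This cut is saturated, so no flow can exceed 15.

15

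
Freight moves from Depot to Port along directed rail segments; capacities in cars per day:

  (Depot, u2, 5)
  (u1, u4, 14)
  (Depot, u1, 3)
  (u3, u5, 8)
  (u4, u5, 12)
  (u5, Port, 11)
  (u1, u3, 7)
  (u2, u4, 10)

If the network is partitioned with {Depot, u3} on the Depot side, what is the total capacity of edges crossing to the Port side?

Edges leaving {Depot, u3}: Depot→u1 (3), Depot→u2 (5), u3→u5 (8).
Cut capacity = 3 + 5 + 8 = 16.

16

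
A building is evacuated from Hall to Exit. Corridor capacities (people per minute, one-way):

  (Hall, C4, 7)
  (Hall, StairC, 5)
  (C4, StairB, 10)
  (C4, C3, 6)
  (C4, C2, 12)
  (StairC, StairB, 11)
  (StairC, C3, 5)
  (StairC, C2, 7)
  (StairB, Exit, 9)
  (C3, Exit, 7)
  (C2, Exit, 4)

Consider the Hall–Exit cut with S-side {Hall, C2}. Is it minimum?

Given cut capacity: 7 + 5 + 4 = 16.
Augment Hall→C4→StairB→Exit: bottleneck 7, flow now 7.
Augment Hall→StairC→StairB→Exit: bottleneck 2, flow now 9.
Augment Hall→StairC→C3→Exit: bottleneck 3, flow now 12.
No augmenting path remains; maximum flow = 12.
In the residual graph, reachable from Hall: {Hall}.
Min-cut edges: Hall→C4 (7), Hall→StairC (5); capacity 7 + 5 = 12.
Cut capacity 16 exceeds the max flow 12, so it is not minimum.

No — its capacity is 16, but the minimum cut has capacity 12.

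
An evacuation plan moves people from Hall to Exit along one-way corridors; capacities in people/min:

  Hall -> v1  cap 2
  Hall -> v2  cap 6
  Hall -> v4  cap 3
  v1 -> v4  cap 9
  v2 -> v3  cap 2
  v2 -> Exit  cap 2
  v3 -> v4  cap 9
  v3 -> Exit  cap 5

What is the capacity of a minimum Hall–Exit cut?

Augment Hall→v2→Exit: bottleneck 2, flow now 2.
Augment Hall→v2→v3→Exit: bottleneck 2, flow now 4.
No augmenting path remains; maximum flow = 4.
By max-flow min-cut, the minimum cut capacity equals the max flow.
In the residual graph, reachable from Hall: {Hall, v1, v2, v4}.
Min-cut edges: v2→v3 (2), v2→Exit (2); capacity 2 + 2 = 4.

4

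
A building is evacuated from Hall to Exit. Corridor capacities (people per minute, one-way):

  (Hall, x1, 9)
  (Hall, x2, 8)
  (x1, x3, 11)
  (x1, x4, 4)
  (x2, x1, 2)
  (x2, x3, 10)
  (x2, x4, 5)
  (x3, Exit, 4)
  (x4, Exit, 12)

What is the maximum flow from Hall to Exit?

Augment Hall→x1→x3→Exit: bottleneck 4, flow now 4.
Augment Hall→x1→x4→Exit: bottleneck 4, flow now 8.
Augment Hall→x2→x4→Exit: bottleneck 5, flow now 13.
No augmenting path remains; maximum flow = 13.
In the residual graph, reachable from Hall: {Hall, x1, x2, x3}.
Min-cut edges: x1→x4 (4), x2→x4 (5), x3→Exit (4); capacity 4 + 5 + 4 = 13.
This cut is saturated, so no flow can exceed 13.

13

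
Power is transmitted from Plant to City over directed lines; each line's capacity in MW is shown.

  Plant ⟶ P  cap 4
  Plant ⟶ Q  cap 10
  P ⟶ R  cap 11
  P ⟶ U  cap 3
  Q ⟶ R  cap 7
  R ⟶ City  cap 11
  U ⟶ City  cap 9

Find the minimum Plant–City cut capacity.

Augment Plant→P→R→City: bottleneck 4, flow now 4.
Augment Plant→Q→R→City: bottleneck 7, flow now 11.
No augmenting path remains; maximum flow = 11.
By max-flow min-cut, the minimum cut capacity equals the max flow.
In the residual graph, reachable from Plant: {Plant, Q}.
Min-cut edges: Plant→P (4), Q→R (7); capacity 4 + 7 = 11.

11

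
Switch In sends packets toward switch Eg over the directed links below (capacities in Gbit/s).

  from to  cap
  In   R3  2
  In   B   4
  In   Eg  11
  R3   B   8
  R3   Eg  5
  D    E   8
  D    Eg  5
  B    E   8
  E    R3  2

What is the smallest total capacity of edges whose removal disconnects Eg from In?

15

Augment In→Eg: bottleneck 11, flow now 11.
Augment In→R3→Eg: bottleneck 2, flow now 13.
Augment In→B→E→R3→Eg: bottleneck 2, flow now 15.
No augmenting path remains; maximum flow = 15.
By max-flow min-cut, the minimum cut capacity equals the max flow.
In the residual graph, reachable from In: {In, B, E}.
Min-cut edges: In→R3 (2), In→Eg (11), E→R3 (2); capacity 2 + 11 + 2 = 15.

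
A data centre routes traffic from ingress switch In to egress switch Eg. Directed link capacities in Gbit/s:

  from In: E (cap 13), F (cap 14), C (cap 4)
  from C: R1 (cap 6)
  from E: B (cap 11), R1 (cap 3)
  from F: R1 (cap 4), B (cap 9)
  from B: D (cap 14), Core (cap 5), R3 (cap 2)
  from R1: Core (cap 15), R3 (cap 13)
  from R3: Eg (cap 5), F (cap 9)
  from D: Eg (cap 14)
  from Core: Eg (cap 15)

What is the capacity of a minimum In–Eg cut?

Augment In→C→R1→R3→Eg: bottleneck 4, flow now 4.
Augment In→E→B→R3→Eg: bottleneck 1, flow now 5.
Augment In→E→B→D→Eg: bottleneck 10, flow now 15.
Augment In→E→R1→Core→Eg: bottleneck 2, flow now 17.
Augment In→F→B→D→Eg: bottleneck 4, flow now 21.
Augment In→F→B→Core→Eg: bottleneck 5, flow now 26.
Augment In→F→R1→Core→Eg: bottleneck 4, flow now 30.
No augmenting path remains; maximum flow = 30.
By max-flow min-cut, the minimum cut capacity equals the max flow.
In the residual graph, reachable from In: {In, F}.
Min-cut edges: In→C (4), In→E (13), F→B (9), F→R1 (4); capacity 4 + 13 + 9 + 4 = 30.

30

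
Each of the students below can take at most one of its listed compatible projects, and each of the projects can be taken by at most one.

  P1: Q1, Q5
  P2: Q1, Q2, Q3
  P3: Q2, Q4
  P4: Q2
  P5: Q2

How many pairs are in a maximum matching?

4

Unit-capacity flow: source→left, listed edges, right→sink; max matching = max flow.
Augmenting path P1→Q1 (+1); matched 1.
Augmenting path P2→Q2 (+1); matched 2.
Augmenting path P3→Q4 (+1); matched 3.
Augmenting path P4→Q2→P2→Q3 (+1); matched 4.
No augmenting path remains; maximum matching = 4.
König certificate: {P1, P2, P3, Q2} is a vertex cover of size 4 (every listed pair touches it), so no matching can be larger.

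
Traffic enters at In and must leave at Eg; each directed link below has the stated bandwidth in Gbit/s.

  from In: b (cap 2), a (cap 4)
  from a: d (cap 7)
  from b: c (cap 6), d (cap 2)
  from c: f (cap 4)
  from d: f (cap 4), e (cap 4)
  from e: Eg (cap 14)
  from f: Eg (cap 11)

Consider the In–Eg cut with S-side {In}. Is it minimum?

Given cut capacity: 4 + 2 = 6.
Augment In→a→d→e→Eg: bottleneck 4, flow now 4.
Augment In→b→c→f→Eg: bottleneck 2, flow now 6.
No augmenting path remains; maximum flow = 6.
Cut capacity 6 equals the max flow, so it is a minimum cut.

Yes — it is a minimum cut (capacity 6).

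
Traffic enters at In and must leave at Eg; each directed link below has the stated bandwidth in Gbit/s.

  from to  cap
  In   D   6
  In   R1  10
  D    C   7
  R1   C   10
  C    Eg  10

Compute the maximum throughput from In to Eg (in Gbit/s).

10

Augment In→D→C→Eg: bottleneck 6, flow now 6.
Augment In→R1→C→Eg: bottleneck 4, flow now 10.
No augmenting path remains; maximum flow = 10.
In the residual graph, reachable from In: {In, D, R1, C}.
Min-cut edges: C→Eg (10); capacity 10 = 10.
This cut is saturated, so no flow can exceed 10.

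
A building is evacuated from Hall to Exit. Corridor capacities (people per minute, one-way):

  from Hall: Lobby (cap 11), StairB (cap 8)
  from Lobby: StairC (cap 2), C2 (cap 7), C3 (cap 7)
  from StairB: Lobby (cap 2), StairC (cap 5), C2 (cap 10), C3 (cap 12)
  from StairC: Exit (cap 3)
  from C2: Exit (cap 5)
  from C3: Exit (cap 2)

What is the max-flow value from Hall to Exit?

Augment Hall→Lobby→StairC→Exit: bottleneck 2, flow now 2.
Augment Hall→Lobby→C2→Exit: bottleneck 5, flow now 7.
Augment Hall→Lobby→C3→Exit: bottleneck 2, flow now 9.
Augment Hall→StairB→StairC→Exit: bottleneck 1, flow now 10.
No augmenting path remains; maximum flow = 10.
In the residual graph, reachable from Hall: {Hall, Lobby, StairB, StairC, C2, C3}.
Min-cut edges: StairC→Exit (3), C2→Exit (5), C3→Exit (2); capacity 3 + 5 + 2 = 10.
This cut is saturated, so no flow can exceed 10.

10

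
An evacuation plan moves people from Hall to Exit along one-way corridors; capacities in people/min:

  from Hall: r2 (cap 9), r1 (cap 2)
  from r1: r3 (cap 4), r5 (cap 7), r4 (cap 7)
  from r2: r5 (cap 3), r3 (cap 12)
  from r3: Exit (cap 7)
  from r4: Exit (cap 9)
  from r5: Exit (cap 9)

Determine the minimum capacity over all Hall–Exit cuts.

11

Augment Hall→r1→r3→Exit: bottleneck 2, flow now 2.
Augment Hall→r2→r3→Exit: bottleneck 5, flow now 7.
Augment Hall→r2→r5→Exit: bottleneck 3, flow now 10.
Augment Hall→r2→r3→r1→r4→Exit: bottleneck 1, flow now 11. (uses reverse residual edge)
No augmenting path remains; maximum flow = 11.
By max-flow min-cut, the minimum cut capacity equals the max flow.
In the residual graph, reachable from Hall: {Hall}.
Min-cut edges: Hall→r1 (2), Hall→r2 (9); capacity 2 + 9 = 11.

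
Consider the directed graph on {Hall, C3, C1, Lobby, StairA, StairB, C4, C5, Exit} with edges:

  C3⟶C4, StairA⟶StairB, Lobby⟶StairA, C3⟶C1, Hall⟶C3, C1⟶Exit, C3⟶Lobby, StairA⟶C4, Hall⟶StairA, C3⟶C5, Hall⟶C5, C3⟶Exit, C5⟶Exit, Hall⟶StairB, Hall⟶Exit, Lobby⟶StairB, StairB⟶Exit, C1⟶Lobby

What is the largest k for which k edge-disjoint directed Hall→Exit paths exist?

Assign every edge capacity 1; by Menger, the answer equals the max flow.
Path Hall→Exit (+1); total 1.
Path Hall→C3→Exit (+1); total 2.
Path Hall→StairB→Exit (+1); total 3.
Path Hall→C5→Exit (+1); total 4.
No residual Hall→Exit path; max flow = 4.
Certifying cut of size 4: {Hall→C3, Hall→C5, Hall→Exit, StairB→Exit}.

4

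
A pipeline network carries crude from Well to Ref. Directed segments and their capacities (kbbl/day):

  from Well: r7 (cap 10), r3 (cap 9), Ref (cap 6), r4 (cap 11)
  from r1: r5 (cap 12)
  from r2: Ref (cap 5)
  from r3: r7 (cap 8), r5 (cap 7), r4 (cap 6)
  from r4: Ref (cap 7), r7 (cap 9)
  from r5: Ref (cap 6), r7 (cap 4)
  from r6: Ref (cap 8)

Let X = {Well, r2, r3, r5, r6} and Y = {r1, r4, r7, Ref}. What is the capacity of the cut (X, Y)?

64

Edges leaving {Well, r2, r3, r5, r6}: Well→r4 (11), Well→r7 (10), Well→Ref (6), r2→Ref (5), r3→r4 (6), r3→r7 (8), r5→r7 (4), r5→Ref (6), r6→Ref (8).
Cut capacity = 11 + 10 + 6 + 5 + 6 + 8 + 4 + 6 + 8 = 64.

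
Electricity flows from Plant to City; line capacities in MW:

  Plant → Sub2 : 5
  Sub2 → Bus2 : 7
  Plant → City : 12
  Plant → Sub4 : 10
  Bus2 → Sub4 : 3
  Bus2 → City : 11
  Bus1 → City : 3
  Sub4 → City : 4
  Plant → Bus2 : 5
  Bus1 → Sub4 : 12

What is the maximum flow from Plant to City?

26

Augment Plant→City: bottleneck 12, flow now 12.
Augment Plant→Bus2→City: bottleneck 5, flow now 17.
Augment Plant→Sub4→City: bottleneck 4, flow now 21.
Augment Plant→Sub2→Bus2→City: bottleneck 5, flow now 26.
No augmenting path remains; maximum flow = 26.
In the residual graph, reachable from Plant: {Plant, Sub4}.
Min-cut edges: Plant→Sub2 (5), Plant→Bus2 (5), Plant→City (12), Sub4→City (4); capacity 5 + 5 + 12 + 4 = 26.
This cut is saturated, so no flow can exceed 26.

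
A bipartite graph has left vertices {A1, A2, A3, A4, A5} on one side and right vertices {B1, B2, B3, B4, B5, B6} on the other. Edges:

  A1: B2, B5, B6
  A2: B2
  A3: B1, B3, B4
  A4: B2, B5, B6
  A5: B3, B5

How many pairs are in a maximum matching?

Unit-capacity flow: source→left, listed edges, right→sink; max matching = max flow.
Augmenting path A1→B2 (+1); matched 1.
Augmenting path A3→B1 (+1); matched 2.
Augmenting path A4→B5 (+1); matched 3.
Augmenting path A5→B3 (+1); matched 4.
Augmenting path A2→B2→A1→B6 (+1); matched 5.
No augmenting path remains; maximum matching = 5.
König certificate: {A1, A2, A3, A4, A5} is a vertex cover of size 5 (every listed pair touches it), so no matching can be larger.

5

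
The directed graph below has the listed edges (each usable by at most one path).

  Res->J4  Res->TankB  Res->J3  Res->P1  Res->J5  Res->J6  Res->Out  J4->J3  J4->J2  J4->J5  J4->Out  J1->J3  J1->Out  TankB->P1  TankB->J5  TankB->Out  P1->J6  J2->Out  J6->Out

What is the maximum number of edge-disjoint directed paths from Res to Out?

Assign every edge capacity 1; by Menger, the answer equals the max flow.
Path Res→Out (+1); total 1.
Path Res→J4→Out (+1); total 2.
Path Res→TankB→Out (+1); total 3.
Path Res→J6→Out (+1); total 4.
No residual Res→Out path; max flow = 4.
Certifying cut of size 4: {J6→Out, Res→J4, Res→Out, Res→TankB}.

4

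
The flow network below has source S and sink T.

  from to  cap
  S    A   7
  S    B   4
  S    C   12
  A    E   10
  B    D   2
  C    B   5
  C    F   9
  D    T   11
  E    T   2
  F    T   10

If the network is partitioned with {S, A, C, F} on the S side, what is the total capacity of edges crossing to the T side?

29

Edges leaving {S, A, C, F}: S→B (4), A→E (10), C→B (5), F→T (10).
Cut capacity = 4 + 10 + 5 + 10 = 29.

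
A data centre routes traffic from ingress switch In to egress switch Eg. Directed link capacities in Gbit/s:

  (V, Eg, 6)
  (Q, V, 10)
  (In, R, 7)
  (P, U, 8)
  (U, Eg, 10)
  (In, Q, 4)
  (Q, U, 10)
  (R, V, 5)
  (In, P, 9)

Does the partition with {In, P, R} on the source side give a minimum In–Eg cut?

Given cut capacity: 4 + 8 + 5 = 17.
Augment In→P→U→Eg: bottleneck 8, flow now 8.
Augment In→Q→U→Eg: bottleneck 2, flow now 10.
Augment In→Q→V→Eg: bottleneck 2, flow now 12.
Augment In→R→V→Eg: bottleneck 4, flow now 16.
No augmenting path remains; maximum flow = 16.
In the residual graph, reachable from In: {In, P, Q, R, U, V}.
Min-cut edges: U→Eg (10), V→Eg (6); capacity 10 + 6 = 16.
Cut capacity 17 exceeds the max flow 16, so it is not minimum.

No — its capacity is 17, but the minimum cut has capacity 16.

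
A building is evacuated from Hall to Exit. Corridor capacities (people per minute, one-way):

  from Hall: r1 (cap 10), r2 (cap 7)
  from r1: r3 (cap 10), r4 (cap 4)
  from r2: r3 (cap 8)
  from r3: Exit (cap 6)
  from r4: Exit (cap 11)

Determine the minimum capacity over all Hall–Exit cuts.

10

Augment Hall→r1→r3→Exit: bottleneck 6, flow now 6.
Augment Hall→r1→r4→Exit: bottleneck 4, flow now 10.
No augmenting path remains; maximum flow = 10.
By max-flow min-cut, the minimum cut capacity equals the max flow.
In the residual graph, reachable from Hall: {Hall, r1, r2, r3}.
Min-cut edges: r1→r4 (4), r3→Exit (6); capacity 4 + 6 = 10.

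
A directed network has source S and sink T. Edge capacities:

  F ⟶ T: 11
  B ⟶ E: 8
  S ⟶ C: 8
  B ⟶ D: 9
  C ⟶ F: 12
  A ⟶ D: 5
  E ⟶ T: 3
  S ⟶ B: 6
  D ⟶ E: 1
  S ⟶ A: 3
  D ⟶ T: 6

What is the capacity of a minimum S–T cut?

Augment S→A→D→T: bottleneck 3, flow now 3.
Augment S→B→D→T: bottleneck 3, flow now 6.
Augment S→B→E→T: bottleneck 3, flow now 9.
Augment S→C→F→T: bottleneck 8, flow now 17.
No augmenting path remains; maximum flow = 17.
By max-flow min-cut, the minimum cut capacity equals the max flow.
In the residual graph, reachable from S: {S}.
Min-cut edges: S→A (3), S→B (6), S→C (8); capacity 3 + 6 + 8 = 17.

17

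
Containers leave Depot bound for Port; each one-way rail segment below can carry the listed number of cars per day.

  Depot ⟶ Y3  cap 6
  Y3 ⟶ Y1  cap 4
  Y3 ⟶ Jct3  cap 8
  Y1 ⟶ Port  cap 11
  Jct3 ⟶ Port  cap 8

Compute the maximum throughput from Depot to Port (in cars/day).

Augment Depot→Y3→Y1→Port: bottleneck 4, flow now 4.
Augment Depot→Y3→Jct3→Port: bottleneck 2, flow now 6.
No augmenting path remains; maximum flow = 6.
In the residual graph, reachable from Depot: {Depot}.
Min-cut edges: Depot→Y3 (6); capacity 6 = 6.
This cut is saturated, so no flow can exceed 6.

6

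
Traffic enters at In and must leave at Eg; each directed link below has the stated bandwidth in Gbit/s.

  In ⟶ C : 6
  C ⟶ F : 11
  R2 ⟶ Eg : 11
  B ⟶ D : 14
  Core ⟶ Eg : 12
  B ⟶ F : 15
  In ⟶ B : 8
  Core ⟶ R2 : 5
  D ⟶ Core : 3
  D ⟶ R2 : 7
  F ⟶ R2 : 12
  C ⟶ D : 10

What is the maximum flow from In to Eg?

14

Augment In→C→D→R2→Eg: bottleneck 6, flow now 6.
Augment In→B→D→R2→Eg: bottleneck 1, flow now 7.
Augment In→B→D→Core→Eg: bottleneck 3, flow now 10.
Augment In→B→F→R2→Eg: bottleneck 4, flow now 14.
No augmenting path remains; maximum flow = 14.
In the residual graph, reachable from In: {In}.
Min-cut edges: In→C (6), In→B (8); capacity 6 + 8 = 14.
This cut is saturated, so no flow can exceed 14.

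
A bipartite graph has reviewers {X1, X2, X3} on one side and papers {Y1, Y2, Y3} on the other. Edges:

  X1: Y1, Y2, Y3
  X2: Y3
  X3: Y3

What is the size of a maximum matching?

Unit-capacity flow: source→left, listed edges, right→sink; max matching = max flow.
Augmenting path X1→Y1 (+1); matched 1.
Augmenting path X2→Y3 (+1); matched 2.
No augmenting path remains; maximum matching = 2.
König certificate: {X1, Y3} is a vertex cover of size 2 (every listed pair touches it), so no matching can be larger.

2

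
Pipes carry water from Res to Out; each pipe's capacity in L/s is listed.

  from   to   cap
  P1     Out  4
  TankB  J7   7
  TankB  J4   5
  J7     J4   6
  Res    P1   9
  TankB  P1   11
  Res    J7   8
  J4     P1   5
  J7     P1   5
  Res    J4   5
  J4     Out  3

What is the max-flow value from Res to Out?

Augment Res→J4→Out: bottleneck 3, flow now 3.
Augment Res→P1→Out: bottleneck 4, flow now 7.
No augmenting path remains; maximum flow = 7.
In the residual graph, reachable from Res: {Res, J7, J4, P1}.
Min-cut edges: J4→Out (3), P1→Out (4); capacity 3 + 4 = 7.
This cut is saturated, so no flow can exceed 7.

7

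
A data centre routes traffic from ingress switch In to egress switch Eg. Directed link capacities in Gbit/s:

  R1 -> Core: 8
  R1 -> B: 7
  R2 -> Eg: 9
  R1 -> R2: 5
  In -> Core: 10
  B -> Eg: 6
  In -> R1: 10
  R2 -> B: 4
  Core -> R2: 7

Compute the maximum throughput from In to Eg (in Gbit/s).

Augment In→Core→R2→Eg: bottleneck 7, flow now 7.
Augment In→R1→R2→Eg: bottleneck 2, flow now 9.
Augment In→R1→B→Eg: bottleneck 6, flow now 15.
No augmenting path remains; maximum flow = 15.
In the residual graph, reachable from In: {In, Core, R1, R2, B}.
Min-cut edges: R2→Eg (9), B→Eg (6); capacity 9 + 6 = 15.
This cut is saturated, so no flow can exceed 15.

15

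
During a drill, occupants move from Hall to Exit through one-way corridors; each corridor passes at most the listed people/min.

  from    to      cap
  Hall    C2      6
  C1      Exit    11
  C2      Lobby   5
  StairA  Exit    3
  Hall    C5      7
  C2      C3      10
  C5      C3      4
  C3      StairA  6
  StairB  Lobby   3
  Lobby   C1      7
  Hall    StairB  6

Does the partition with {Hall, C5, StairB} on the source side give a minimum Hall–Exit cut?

Given cut capacity: 6 + 4 + 3 = 13.
Augment Hall→C5→C3→StairA→Exit: bottleneck 3, flow now 3.
Augment Hall→C2→Lobby→C1→Exit: bottleneck 5, flow now 8.
Augment Hall→StairB→Lobby→C1→Exit: bottleneck 2, flow now 10.
No augmenting path remains; maximum flow = 10.
In the residual graph, reachable from Hall: {Hall, C5, C2, StairB, C3, Lobby, StairA}.
Min-cut edges: Lobby→C1 (7), StairA→Exit (3); capacity 7 + 3 = 10.
Cut capacity 13 exceeds the max flow 10, so it is not minimum.

No — its capacity is 13, but the minimum cut has capacity 10.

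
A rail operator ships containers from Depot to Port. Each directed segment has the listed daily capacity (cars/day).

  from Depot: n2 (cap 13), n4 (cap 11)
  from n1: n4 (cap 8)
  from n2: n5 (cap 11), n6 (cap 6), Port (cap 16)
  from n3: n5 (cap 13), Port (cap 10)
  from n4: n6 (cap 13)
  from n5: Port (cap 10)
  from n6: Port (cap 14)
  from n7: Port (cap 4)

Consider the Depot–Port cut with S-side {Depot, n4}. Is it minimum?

No — its capacity is 26, but the minimum cut has capacity 24.

Given cut capacity: 13 + 13 = 26.
Augment Depot→n2→Port: bottleneck 13, flow now 13.
Augment Depot→n4→n6→Port: bottleneck 11, flow now 24.
No augmenting path remains; maximum flow = 24.
In the residual graph, reachable from Depot: {Depot}.
Min-cut edges: Depot→n2 (13), Depot→n4 (11); capacity 13 + 11 = 24.
Cut capacity 26 exceeds the max flow 24, so it is not minimum.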